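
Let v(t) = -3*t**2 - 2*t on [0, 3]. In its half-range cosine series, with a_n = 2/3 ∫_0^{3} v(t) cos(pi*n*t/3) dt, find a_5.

132/(25*pi**2)

a_5 = 2/3 ∫_0^{3} (-3*t**2 - 2*t) cos(5*pi*t/3) dt.
Integrating by parts twice (tabular method), an antiderivative of (-3*t**2 - 2*t) cos(5*pi*t/3) is -9*t**2*sin(5*pi*t/3)/(5*pi) - 6*t*sin(5*pi*t/3)/(5*pi) - 54*t*cos(5*pi*t/3)/(25*pi**2) + 162*sin(5*pi*t/3)/(125*pi**3) - 18*cos(5*pi*t/3)/(25*pi**2); evaluating from 0 to 3: ∫_{0}^{3} (-3*t**2 - 2*t) cos(5*pi*t/3) dt = (36/(5*pi**2)) - (-18/(25*pi**2)) = 198/(25*pi**2).
Hence a_5 = (2/3)·(198/(25*pi**2)) = 132/(25*pi**2).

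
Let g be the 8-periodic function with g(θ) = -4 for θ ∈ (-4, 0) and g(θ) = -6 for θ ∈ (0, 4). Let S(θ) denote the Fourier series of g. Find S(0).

At θ = 0 the one-sided limits are g(0^-) = -4 and g(0^+) = -6.
By Dirichlet's theorem the series converges to their average, [(-4) + (-6)]/2 = -5.

-5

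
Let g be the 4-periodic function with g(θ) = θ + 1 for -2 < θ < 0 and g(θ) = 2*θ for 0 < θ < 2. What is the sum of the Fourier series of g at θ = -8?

θ = -8 differs from θ = 0 by -2 full period(s), and the series is 4-periodic.
At θ = 0 the one-sided limits are g(0^-) = 1 and g(0^+) = 0.
By Dirichlet's theorem the series converges to their average, [(1) + (0)]/2 = 1/2.

1/2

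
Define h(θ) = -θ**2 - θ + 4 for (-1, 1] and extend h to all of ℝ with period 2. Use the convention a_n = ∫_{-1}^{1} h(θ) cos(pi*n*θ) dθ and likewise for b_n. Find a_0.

a_0 = ∫_{-1}^{1} h(θ) dθ = 22/3.

22/3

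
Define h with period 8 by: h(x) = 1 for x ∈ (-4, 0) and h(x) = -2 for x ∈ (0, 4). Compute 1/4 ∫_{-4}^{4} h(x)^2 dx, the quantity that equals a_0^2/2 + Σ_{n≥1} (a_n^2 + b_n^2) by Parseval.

1/4 ∫_{-4}^{4} h(x)^2 dx = 1/4 · (20) = 5.

5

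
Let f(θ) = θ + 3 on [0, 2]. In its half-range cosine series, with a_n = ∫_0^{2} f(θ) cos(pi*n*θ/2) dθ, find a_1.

a_1 = ∫_0^{2} (θ + 3) cos(pi*θ/2) dθ.
Integrating by parts (boundary term plus one more integral), an antiderivative of (θ + 3) cos(pi*θ/2) is 2*θ*sin(pi*θ/2)/pi + 6*sin(pi*θ/2)/pi + 4*cos(pi*θ/2)/pi**2; evaluating from 0 to 2: ∫_{0}^{2} (θ + 3) cos(pi*θ/2) dθ = (-4/pi**2) - (4/pi**2) = -8/pi**2.
Hence a_1 = -8/pi**2.

-8/pi**2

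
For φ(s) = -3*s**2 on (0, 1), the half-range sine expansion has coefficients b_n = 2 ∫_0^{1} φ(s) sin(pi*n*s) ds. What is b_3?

-2/pi + 8/(9*pi**3)

b_3 = 2 ∫_0^{1} (-3*s**2) sin(3*pi*s) ds.
Integrating by parts twice (tabular method), an antiderivative of (-3*s**2) sin(3*pi*s) is s**2*cos(3*pi*s)/pi - 2*s*sin(3*pi*s)/(3*pi**2) - 2*cos(3*pi*s)/(9*pi**3); evaluating from 0 to 1: ∫_{0}^{1} (-3*s**2) sin(3*pi*s) ds = ((2/9 - pi**2)/pi**3) - (-2/(9*pi**3)) = (4/9 - pi**2)/pi**3.
Hence b_3 = 2·((4/9 - pi**2)/pi**3) = -2/pi + 8/(9*pi**3).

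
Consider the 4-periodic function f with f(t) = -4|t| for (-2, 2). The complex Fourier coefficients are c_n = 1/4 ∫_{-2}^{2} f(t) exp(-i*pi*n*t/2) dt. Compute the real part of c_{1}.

16/pi**2

Since f is real-valued, Re(c_{1}) = 1/4 ∫_{-2}^{2} f(t) cos(pi*t/2) dt = a_{1}/2.
f is even and cos(pi*t/2) is even, so the integrand is even: ∫_{-2}^{2} f(t) cos(pi*t/2) dt = 2∫_0^{2} f(t) cos(pi*t/2) dt.
Integrating by parts (boundary term plus one more integral), an antiderivative of (-4*t) cos(pi*t/2) is -8*t*sin(pi*t/2)/pi - 16*cos(pi*t/2)/pi**2; evaluating from 0 to 2: ∫_{0}^{2} (-4*t) cos(pi*t/2) dt = (16/pi**2) - (-16/pi**2) = 32/pi**2.
So ∫_{-2}^{2} f(t) cos(pi*t/2) dt = 64/pi**2.
Hence Re(c_{1}) = (1/4)·(64/pi**2) = 16/pi**2.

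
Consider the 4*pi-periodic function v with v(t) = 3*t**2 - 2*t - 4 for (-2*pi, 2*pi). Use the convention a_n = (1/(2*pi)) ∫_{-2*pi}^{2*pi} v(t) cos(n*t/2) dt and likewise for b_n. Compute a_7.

-48/49

a_7 = (1/(2*pi)) ∫_{-2*pi}^{2*pi} v(t) cos(7*t/2) dt.
Integrating by parts twice (tabular method), an antiderivative of (3*t**2 - 2*t - 4) cos(7*t/2) is 6*t**2*sin(7*t/2)/7 - 4*t*sin(7*t/2)/7 + 24*t*cos(7*t/2)/49 - 440*sin(7*t/2)/343 - 8*cos(7*t/2)/49; evaluating from -2*pi to 2*pi: ∫_{-2*pi}^{2*pi} (3*t**2 - 2*t - 4) cos(7*t/2) dt = (8/49 - 48*pi/49) - (8/49 + 48*pi/49) = -96*pi/49.
Hence a_7 = (1/(2*pi))·(-96*pi/49) = -48/49.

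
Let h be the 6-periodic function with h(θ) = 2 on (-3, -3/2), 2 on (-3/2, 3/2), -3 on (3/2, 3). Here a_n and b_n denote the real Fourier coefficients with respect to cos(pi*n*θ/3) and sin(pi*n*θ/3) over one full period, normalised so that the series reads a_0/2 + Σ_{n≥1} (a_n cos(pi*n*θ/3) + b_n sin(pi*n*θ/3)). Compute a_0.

3/2

a_0 = 1/3 ∫_{-3}^{3} h(θ) dθ = 1/3 · (9/2) = 3/2.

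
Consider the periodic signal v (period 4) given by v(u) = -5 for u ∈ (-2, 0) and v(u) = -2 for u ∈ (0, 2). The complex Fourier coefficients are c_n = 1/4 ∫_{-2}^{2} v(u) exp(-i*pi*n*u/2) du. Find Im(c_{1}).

-3/pi

Since v is real-valued, Im(c_{1}) = -1/4 ∫_{-2}^{2} v(u) sin(pi*u/2) du = -b_{1}/2.
Split the integral at the breakpoints.
Directly, an antiderivative of (-5) sin(pi*u/2) is 10*cos(pi*u/2)/pi; evaluating from -2 to 0: ∫_{-2}^{0} (-5) sin(pi*u/2) du = (10/pi) - (-10/pi) = 20/pi.
Directly, an antiderivative of (-2) sin(pi*u/2) is 4*cos(pi*u/2)/pi; evaluating from 0 to 2: ∫_{0}^{2} (-2) sin(pi*u/2) du = (-4/pi) - (4/pi) = -8/pi.
So ∫_{-2}^{2} v(u) sin(pi*u/2) du = 12/pi.
Hence Im(c_{1}) = (-1/4)·(12/pi) = -3/pi.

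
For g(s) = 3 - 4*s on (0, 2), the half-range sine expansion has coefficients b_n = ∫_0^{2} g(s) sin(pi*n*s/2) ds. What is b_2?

b_2 = ∫_0^{2} (3 - 4*s) sin(pi*s) ds.
Integrating by parts (boundary term plus one more integral), an antiderivative of (3 - 4*s) sin(pi*s) is 4*s*cos(pi*s)/pi - 4*sin(pi*s)/pi**2 - 3*cos(pi*s)/pi; evaluating from 0 to 2: ∫_{0}^{2} (3 - 4*s) sin(pi*s) ds = (5/pi) - (-3/pi) = 8/pi.
Hence b_2 = 8/pi.

8/pi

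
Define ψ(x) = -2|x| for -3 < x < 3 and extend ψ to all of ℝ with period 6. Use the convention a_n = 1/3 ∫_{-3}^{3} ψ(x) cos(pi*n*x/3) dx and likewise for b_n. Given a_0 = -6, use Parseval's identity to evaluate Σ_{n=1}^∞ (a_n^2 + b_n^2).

6

Parseval: a_0^2/2 + Σ_{n≥1} (a_n^2+b_n^2) = 1/3 ∫_{-3}^{3} ψ(x)^2 dx = 24.
Subtract a_0^2/2 = 18: Σ (a_n^2+b_n^2) = 6.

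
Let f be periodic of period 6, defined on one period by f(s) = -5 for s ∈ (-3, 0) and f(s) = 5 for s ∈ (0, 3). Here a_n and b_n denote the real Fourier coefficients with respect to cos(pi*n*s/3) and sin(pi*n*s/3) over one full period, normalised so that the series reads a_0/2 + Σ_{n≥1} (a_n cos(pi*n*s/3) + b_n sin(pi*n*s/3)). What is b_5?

4/pi

b_5 = 1/3 ∫_{-3}^{3} f(s) sin(5*pi*s/3) ds.
f is odd and sin(5*pi*s/3) is odd, so the integrand is even and b_5 = 2/3 ∫_0^{3} f(s) sin(5*pi*s/3) ds.
Directly, an antiderivative of (5) sin(5*pi*s/3) is -3*cos(5*pi*s/3)/pi; evaluating from 0 to 3: ∫_{0}^{3} (5) sin(5*pi*s/3) ds = (3/pi) - (-3/pi) = 6/pi.
Hence b_5 = (2/3)·(6/pi) = 4/pi.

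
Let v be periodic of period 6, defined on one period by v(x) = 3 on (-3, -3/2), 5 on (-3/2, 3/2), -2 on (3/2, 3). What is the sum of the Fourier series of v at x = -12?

x = -12 differs from x = 0 by -2 full period(s), and the series is 6-periodic.
v is continuous at x = 0 with value 5, so the series converges to 5 there.

5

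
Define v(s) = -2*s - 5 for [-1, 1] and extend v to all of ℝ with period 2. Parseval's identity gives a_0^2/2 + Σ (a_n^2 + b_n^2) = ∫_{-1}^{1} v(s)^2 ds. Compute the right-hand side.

∫_{-1}^{1} v(s)^2 ds = 158/3.

158/3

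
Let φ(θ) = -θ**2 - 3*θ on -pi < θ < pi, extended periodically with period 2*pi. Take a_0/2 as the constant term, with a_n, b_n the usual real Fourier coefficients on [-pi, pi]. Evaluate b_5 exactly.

b_5 = 1/pi ∫_{-pi}^{pi} φ(θ) sin(5*θ) dθ.
Integrating by parts twice (tabular method), an antiderivative of (-θ**2 - 3*θ) sin(5*θ) is θ**2*cos(5*θ)/5 - 2*θ*sin(5*θ)/25 + 3*θ*cos(5*θ)/5 - 3*sin(5*θ)/25 - 2*cos(5*θ)/125; evaluating from -pi to pi: ∫_{-pi}^{pi} (-θ**2 - 3*θ) sin(5*θ) dθ = (-pi**2/5 - 3*pi/5 + 2/125) - (-pi**2/5 + 2/125 + 3*pi/5) = -6*pi/5.
Hence b_5 = (1/pi)·(-6*pi/5) = -6/5.

-6/5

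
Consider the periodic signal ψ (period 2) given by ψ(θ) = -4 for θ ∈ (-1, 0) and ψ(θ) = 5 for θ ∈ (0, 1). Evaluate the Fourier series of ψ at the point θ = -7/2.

θ = -7/2 differs from θ = 1/2 by -2 full period(s), and the series is 2-periodic.
ψ is continuous at θ = 1/2 with value 5, so the series converges to 5 there.

5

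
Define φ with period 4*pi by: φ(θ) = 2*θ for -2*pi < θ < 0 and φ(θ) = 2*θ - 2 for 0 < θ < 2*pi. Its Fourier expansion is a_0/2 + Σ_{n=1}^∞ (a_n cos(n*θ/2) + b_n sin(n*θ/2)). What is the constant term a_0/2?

-1

a_0 = (1/(2*pi)) ∫_{-2*pi}^{2*pi} φ(θ) dθ = (1/(2*pi)) · (-4*pi) = -2.
So the constant term a_0/2 = -1.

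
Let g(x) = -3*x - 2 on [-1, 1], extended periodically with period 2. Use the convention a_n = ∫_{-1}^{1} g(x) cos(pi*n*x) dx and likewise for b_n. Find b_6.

1/pi

b_6 = ∫_{-1}^{1} g(x) sin(6*pi*x) dx.
Integrating by parts (boundary term plus one more integral), an antiderivative of (-3*x - 2) sin(6*pi*x) is x*cos(6*pi*x)/(2*pi) - sin(6*pi*x)/(12*pi**2) + cos(6*pi*x)/(3*pi); evaluating from -1 to 1: ∫_{-1}^{1} (-3*x - 2) sin(6*pi*x) dx = (5/(6*pi)) - (-1/(6*pi)) = 1/pi.
Hence b_6 = 1/pi.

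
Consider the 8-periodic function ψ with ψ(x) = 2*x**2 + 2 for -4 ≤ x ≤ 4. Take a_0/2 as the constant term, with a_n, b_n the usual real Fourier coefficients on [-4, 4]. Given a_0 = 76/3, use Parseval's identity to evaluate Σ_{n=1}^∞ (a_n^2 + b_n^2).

Parseval: a_0^2/2 + Σ_{n≥1} (a_n^2+b_n^2) = 1/4 ∫_{-4}^{4} ψ(x)^2 dx = 7544/15.
Subtract a_0^2/2 = 2888/9: Σ (a_n^2+b_n^2) = 8192/45.

8192/45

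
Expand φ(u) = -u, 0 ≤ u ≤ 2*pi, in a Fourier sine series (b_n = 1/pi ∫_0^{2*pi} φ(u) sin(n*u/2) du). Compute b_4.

1

b_4 = 1/pi ∫_0^{2*pi} (-u) sin(2*u) du.
Integrating by parts (boundary term plus one more integral), an antiderivative of (-u) sin(2*u) is u*cos(2*u)/2 - sin(2*u)/4; evaluating from 0 to 2*pi: ∫_{0}^{2*pi} (-u) sin(2*u) du = (pi) - (0) = pi.
Hence b_4 = (1/pi)·(pi) = 1.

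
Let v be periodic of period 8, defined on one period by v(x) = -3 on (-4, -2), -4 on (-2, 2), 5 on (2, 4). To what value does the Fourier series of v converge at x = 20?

1

x = 20 differs from x = 4 by 2 full period(s), and the series is 8-periodic.
At x = 4 the one-sided limits are v(4^-) = 5 and v(4^+) = -3.
By Dirichlet's theorem the series converges to their average, [(5) + (-3)]/2 = 1.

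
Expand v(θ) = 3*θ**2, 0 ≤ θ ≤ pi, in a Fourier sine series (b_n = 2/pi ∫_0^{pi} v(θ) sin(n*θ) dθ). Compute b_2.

-3*pi

b_2 = 2/pi ∫_0^{pi} (3*θ**2) sin(2*θ) dθ.
Integrating by parts twice (tabular method), an antiderivative of (3*θ**2) sin(2*θ) is -3*θ**2*cos(2*θ)/2 + 3*θ*sin(2*θ)/2 + 3*cos(2*θ)/4; evaluating from 0 to pi: ∫_{0}^{pi} (3*θ**2) sin(2*θ) dθ = (3/4 - 3*pi**2/2) - (3/4) = -3*pi**2/2.
Hence b_2 = (2/pi)·(-3*pi**2/2) = -3*pi.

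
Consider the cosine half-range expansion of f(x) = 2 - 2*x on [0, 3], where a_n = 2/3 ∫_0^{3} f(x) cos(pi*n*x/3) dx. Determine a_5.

24/(25*pi**2)

a_5 = 2/3 ∫_0^{3} (2 - 2*x) cos(5*pi*x/3) dx.
Integrating by parts (boundary term plus one more integral), an antiderivative of (2 - 2*x) cos(5*pi*x/3) is -6*x*sin(5*pi*x/3)/(5*pi) + 6*sin(5*pi*x/3)/(5*pi) - 18*cos(5*pi*x/3)/(25*pi**2); evaluating from 0 to 3: ∫_{0}^{3} (2 - 2*x) cos(5*pi*x/3) dx = (18/(25*pi**2)) - (-18/(25*pi**2)) = 36/(25*pi**2).
Hence a_5 = (2/3)·(36/(25*pi**2)) = 24/(25*pi**2).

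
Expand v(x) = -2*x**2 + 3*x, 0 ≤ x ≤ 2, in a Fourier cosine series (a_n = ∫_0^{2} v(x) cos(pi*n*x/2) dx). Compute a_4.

a_4 = ∫_0^{2} (-2*x**2 + 3*x) cos(2*pi*x) dx.
Integrating by parts twice (tabular method), an antiderivative of (-2*x**2 + 3*x) cos(2*pi*x) is -x**2*sin(2*pi*x)/pi + 3*x*sin(2*pi*x)/(2*pi) - x*cos(2*pi*x)/pi**2 + sin(2*pi*x)/(2*pi**3) + 3*cos(2*pi*x)/(4*pi**2); evaluating from 0 to 2: ∫_{0}^{2} (-2*x**2 + 3*x) cos(2*pi*x) dx = (-5/(4*pi**2)) - (3/(4*pi**2)) = -2/pi**2.
Hence a_4 = -2/pi**2.

-2/pi**2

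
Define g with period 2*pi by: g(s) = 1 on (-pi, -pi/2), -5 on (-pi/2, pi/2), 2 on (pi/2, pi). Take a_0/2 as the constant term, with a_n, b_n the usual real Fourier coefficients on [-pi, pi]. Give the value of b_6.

b_6 = 1/pi ∫_{-pi}^{pi} g(s) sin(6*s) ds.
Split the integral at the breakpoints.
Directly, an antiderivative of (1) sin(6*s) is -cos(6*s)/6; evaluating from -pi to -pi/2: ∫_{-pi}^{-pi/2} (1) sin(6*s) ds = (1/6) - (-1/6) = 1/3.
Directly, an antiderivative of (-5) sin(6*s) is 5*cos(6*s)/6; evaluating from -pi/2 to pi/2: ∫_{-pi/2}^{pi/2} (-5) sin(6*s) ds = (-5/6) - (-5/6) = 0.
Directly, an antiderivative of (2) sin(6*s) is -cos(6*s)/3; evaluating from pi/2 to pi: ∫_{pi/2}^{pi} (2) sin(6*s) ds = (-1/3) - (1/3) = -2/3.
Summing the pieces and multiplying by (1/pi) gives b_6 = -1/(3*pi).

-1/(3*pi)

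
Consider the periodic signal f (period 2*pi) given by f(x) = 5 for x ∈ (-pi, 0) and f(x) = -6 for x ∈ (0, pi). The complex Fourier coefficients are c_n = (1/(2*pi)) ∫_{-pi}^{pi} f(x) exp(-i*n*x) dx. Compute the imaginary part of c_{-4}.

Since f is real-valued, Im(c_{-4}) = -(1/(2*pi)) ∫_{-pi}^{pi} f(x) sin(-4*x) dx = b_{4}/2.
Split the integral at the breakpoints.
Directly, an antiderivative of (5) sin(-4*x) is 5*cos(4*x)/4; evaluating from -pi to 0: ∫_{-pi}^{0} (5) sin(-4*x) dx = (5/4) - (5/4) = 0.
Directly, an antiderivative of (-6) sin(-4*x) is -3*cos(4*x)/2; evaluating from 0 to pi: ∫_{0}^{pi} (-6) sin(-4*x) dx = (-3/2) - (-3/2) = 0.
So ∫_{-pi}^{pi} f(x) sin(-4*x) dx = 0.
Hence Im(c_{-4}) = (-1/(2*pi))·(0) = 0.

0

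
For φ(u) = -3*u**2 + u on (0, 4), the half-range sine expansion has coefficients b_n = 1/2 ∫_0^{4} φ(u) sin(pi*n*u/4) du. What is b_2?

b_2 = 1/2 ∫_0^{4} (-3*u**2 + u) sin(pi*u/2) du.
Integrating by parts twice (tabular method), an antiderivative of (-3*u**2 + u) sin(pi*u/2) is 6*u**2*cos(pi*u/2)/pi - 24*u*sin(pi*u/2)/pi**2 - 2*u*cos(pi*u/2)/pi + 4*sin(pi*u/2)/pi**2 - 48*cos(pi*u/2)/pi**3; evaluating from 0 to 4: ∫_{0}^{4} (-3*u**2 + u) sin(pi*u/2) du = (-48/pi**3 + 88/pi) - (-48/pi**3) = 88/pi.
Hence b_2 = (1/2)·(88/pi) = 44/pi.

44/pi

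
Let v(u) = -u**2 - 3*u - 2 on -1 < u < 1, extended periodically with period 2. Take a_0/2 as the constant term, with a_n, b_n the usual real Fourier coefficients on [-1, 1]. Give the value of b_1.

b_1 = ∫_{-1}^{1} v(u) sin(pi*u) du.
Integrating by parts twice (tabular method), an antiderivative of (-u**2 - 3*u - 2) sin(pi*u) is u**2*cos(pi*u)/pi - 2*u*sin(pi*u)/pi**2 + 3*u*cos(pi*u)/pi - 3*sin(pi*u)/pi**2 - 2*cos(pi*u)/pi**3 + 2*cos(pi*u)/pi; evaluating from -1 to 1: ∫_{-1}^{1} (-u**2 - 3*u - 2) sin(pi*u) du = (-6/pi + 2/pi**3) - (2/pi**3) = -6/pi.
Hence b_1 = -6/pi.

-6/pi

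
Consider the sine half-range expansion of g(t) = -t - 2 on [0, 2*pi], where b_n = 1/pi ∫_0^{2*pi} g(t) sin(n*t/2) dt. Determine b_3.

b_3 = 1/pi ∫_0^{2*pi} (-t - 2) sin(3*t/2) dt.
Integrating by parts (boundary term plus one more integral), an antiderivative of (-t - 2) sin(3*t/2) is 2*t*cos(3*t/2)/3 - 4*sin(3*t/2)/9 + 4*cos(3*t/2)/3; evaluating from 0 to 2*pi: ∫_{0}^{2*pi} (-t - 2) sin(3*t/2) dt = (-4*pi/3 - 4/3) - (4/3) = -4*pi/3 - 8/3.
Hence b_3 = (1/pi)·(-4*pi/3 - 8/3) = 4*(-pi - 2)/(3*pi).

4*(-pi - 2)/(3*pi)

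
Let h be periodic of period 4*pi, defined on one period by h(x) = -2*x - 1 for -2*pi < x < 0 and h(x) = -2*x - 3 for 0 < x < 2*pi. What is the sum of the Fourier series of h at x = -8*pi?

x = -8*pi differs from x = 0 by -2 full period(s), and the series is 4*pi-periodic.
At x = 0 the one-sided limits are h(0^-) = -1 and h(0^+) = -3.
By Dirichlet's theorem the series converges to their average, [(-1) + (-3)]/2 = -2.

-2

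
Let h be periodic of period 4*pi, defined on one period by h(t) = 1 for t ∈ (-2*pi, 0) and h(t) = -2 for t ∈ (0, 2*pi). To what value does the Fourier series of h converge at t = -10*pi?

-1/2

t = -10*pi differs from t = -2*pi by -2 full period(s), and the series is 4*pi-periodic.
At t = -2*pi the one-sided limits are h(-2*pi^-) = -2 and h(-2*pi^+) = 1.
By Dirichlet's theorem the series converges to their average, [(-2) + (1)]/2 = -1/2.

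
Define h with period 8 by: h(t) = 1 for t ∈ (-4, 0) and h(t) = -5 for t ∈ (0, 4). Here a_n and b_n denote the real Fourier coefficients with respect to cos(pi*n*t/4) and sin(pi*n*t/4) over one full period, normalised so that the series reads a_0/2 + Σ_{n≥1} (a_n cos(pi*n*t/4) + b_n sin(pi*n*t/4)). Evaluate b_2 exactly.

b_2 = 1/4 ∫_{-4}^{4} h(t) sin(pi*t/2) dt.
Split the integral at the breakpoints.
Directly, an antiderivative of (1) sin(pi*t/2) is -2*cos(pi*t/2)/pi; evaluating from -4 to 0: ∫_{-4}^{0} (1) sin(pi*t/2) dt = (-2/pi) - (-2/pi) = 0.
Directly, an antiderivative of (-5) sin(pi*t/2) is 10*cos(pi*t/2)/pi; evaluating from 0 to 4: ∫_{0}^{4} (-5) sin(pi*t/2) dt = (10/pi) - (10/pi) = 0.
Summing the pieces and multiplying by (1/4) gives b_2 = 0.

0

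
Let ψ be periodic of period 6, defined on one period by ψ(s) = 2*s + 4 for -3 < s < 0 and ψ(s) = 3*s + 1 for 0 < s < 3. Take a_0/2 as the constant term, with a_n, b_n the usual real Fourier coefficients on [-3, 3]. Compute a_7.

a_7 = 1/3 ∫_{-3}^{3} ψ(s) cos(7*pi*s/3) ds.
Split the integral at the breakpoints.
Integrating by parts (boundary term plus one more integral), an antiderivative of (2*s + 4) cos(7*pi*s/3) is 6*s*sin(7*pi*s/3)/(7*pi) + 12*sin(7*pi*s/3)/(7*pi) + 18*cos(7*pi*s/3)/(49*pi**2); evaluating from -3 to 0: ∫_{-3}^{0} (2*s + 4) cos(7*pi*s/3) ds = (18/(49*pi**2)) - (-18/(49*pi**2)) = 36/(49*pi**2).
Integrating by parts (boundary term plus one more integral), an antiderivative of (3*s + 1) cos(7*pi*s/3) is 9*s*sin(7*pi*s/3)/(7*pi) + 3*sin(7*pi*s/3)/(7*pi) + 27*cos(7*pi*s/3)/(49*pi**2); evaluating from 0 to 3: ∫_{0}^{3} (3*s + 1) cos(7*pi*s/3) ds = (-27/(49*pi**2)) - (27/(49*pi**2)) = -54/(49*pi**2).
Summing the pieces and multiplying by (1/3) gives a_7 = -6/(49*pi**2).

-6/(49*pi**2)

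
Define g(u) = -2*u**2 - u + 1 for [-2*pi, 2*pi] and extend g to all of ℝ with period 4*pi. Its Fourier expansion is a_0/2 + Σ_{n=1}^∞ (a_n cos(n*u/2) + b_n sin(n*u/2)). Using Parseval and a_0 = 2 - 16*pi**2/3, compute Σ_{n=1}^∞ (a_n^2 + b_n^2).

Parseval: a_0^2/2 + Σ_{n≥1} (a_n^2+b_n^2) = (1/(2*pi)) ∫_{-2*pi}^{2*pi} g(u)^2 du = -8*pi**2 + 2 + 128*pi**4/5.
Subtract a_0^2/2 = 2*(3 - 8*pi**2)**2/9: Σ (a_n^2+b_n^2) = 8*pi**2*(15 + 64*pi**2)/45.

8*pi**2*(15 + 64*pi**2)/45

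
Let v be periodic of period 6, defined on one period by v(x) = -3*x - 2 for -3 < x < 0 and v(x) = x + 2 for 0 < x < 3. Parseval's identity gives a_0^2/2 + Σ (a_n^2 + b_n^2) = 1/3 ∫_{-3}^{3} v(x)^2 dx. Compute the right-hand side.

26

1/3 ∫_{-3}^{3} v(x)^2 dx = 1/3 · (78) = 26.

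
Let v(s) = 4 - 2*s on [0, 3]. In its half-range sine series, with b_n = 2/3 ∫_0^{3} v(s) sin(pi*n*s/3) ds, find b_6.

2/pi

b_6 = 2/3 ∫_0^{3} (4 - 2*s) sin(2*pi*s) ds.
Integrating by parts (boundary term plus one more integral), an antiderivative of (4 - 2*s) sin(2*pi*s) is s*cos(2*pi*s)/pi - sin(2*pi*s)/(2*pi**2) - 2*cos(2*pi*s)/pi; evaluating from 0 to 3: ∫_{0}^{3} (4 - 2*s) sin(2*pi*s) ds = (1/pi) - (-2/pi) = 3/pi.
Hence b_6 = (2/3)·(3/pi) = 2/pi.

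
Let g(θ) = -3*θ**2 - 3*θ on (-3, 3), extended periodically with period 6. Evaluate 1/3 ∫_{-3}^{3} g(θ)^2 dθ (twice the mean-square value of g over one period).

1728/5

1/3 ∫_{-3}^{3} g(θ)^2 dθ = 1/3 · (5184/5) = 1728/5.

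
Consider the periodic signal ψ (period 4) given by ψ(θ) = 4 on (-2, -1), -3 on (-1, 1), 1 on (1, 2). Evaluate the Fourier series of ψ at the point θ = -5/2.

1

θ = -5/2 differs from θ = 3/2 by -1 full period(s), and the series is 4-periodic.
ψ is continuous at θ = 3/2 with value 1, so the series converges to 1 there.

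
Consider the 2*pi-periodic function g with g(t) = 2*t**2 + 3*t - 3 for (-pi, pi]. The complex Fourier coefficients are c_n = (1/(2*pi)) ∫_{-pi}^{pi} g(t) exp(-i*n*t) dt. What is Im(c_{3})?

Since g is real-valued, Im(c_{3}) = -(1/(2*pi)) ∫_{-pi}^{pi} g(t) sin(3*t) dt = -b_{3}/2.
Integrating by parts twice (tabular method), an antiderivative of (2*t**2 + 3*t - 3) sin(3*t) is -2*t**2*cos(3*t)/3 + 4*t*sin(3*t)/9 - t*cos(3*t) + sin(3*t)/3 + 31*cos(3*t)/27; evaluating from -pi to pi: ∫_{-pi}^{pi} (2*t**2 + 3*t - 3) sin(3*t) dt = (-31/27 + pi + 2*pi**2/3) - (-pi - 31/27 + 2*pi**2/3) = 2*pi.
Hence Im(c_{3}) = (-1/(2*pi))·(2*pi) = -1.

-1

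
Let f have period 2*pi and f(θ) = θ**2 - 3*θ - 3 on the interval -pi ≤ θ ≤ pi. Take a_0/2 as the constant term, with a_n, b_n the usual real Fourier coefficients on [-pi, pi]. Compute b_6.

b_6 = 1/pi ∫_{-pi}^{pi} f(θ) sin(6*θ) dθ.
Integrating by parts twice (tabular method), an antiderivative of (θ**2 - 3*θ - 3) sin(6*θ) is -θ**2*cos(6*θ)/6 + θ*sin(6*θ)/18 + θ*cos(6*θ)/2 - sin(6*θ)/12 + 55*cos(6*θ)/108; evaluating from -pi to pi: ∫_{-pi}^{pi} (θ**2 - 3*θ - 3) sin(6*θ) dθ = (-pi**2/6 + 55/108 + pi/2) - (-pi**2/6 - pi/2 + 55/108) = pi.
Hence b_6 = (1/pi)·(pi) = 1.

1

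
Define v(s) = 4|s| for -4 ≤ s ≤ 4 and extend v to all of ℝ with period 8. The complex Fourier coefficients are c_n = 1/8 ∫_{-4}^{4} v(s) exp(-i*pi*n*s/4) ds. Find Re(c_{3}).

-32/(9*pi**2)

Since v is real-valued, Re(c_{3}) = 1/8 ∫_{-4}^{4} v(s) cos(3*pi*s/4) ds = a_{3}/2.
v is even and cos(3*pi*s/4) is even, so the integrand is even: ∫_{-4}^{4} v(s) cos(3*pi*s/4) ds = 2∫_0^{4} v(s) cos(3*pi*s/4) ds.
Integrating by parts (boundary term plus one more integral), an antiderivative of (4*s) cos(3*pi*s/4) is 16*s*sin(3*pi*s/4)/(3*pi) + 64*cos(3*pi*s/4)/(9*pi**2); evaluating from 0 to 4: ∫_{0}^{4} (4*s) cos(3*pi*s/4) ds = (-64/(9*pi**2)) - (64/(9*pi**2)) = -128/(9*pi**2).
So ∫_{-4}^{4} v(s) cos(3*pi*s/4) ds = -256/(9*pi**2).
Hence Re(c_{3}) = (1/8)·(-256/(9*pi**2)) = -32/(9*pi**2).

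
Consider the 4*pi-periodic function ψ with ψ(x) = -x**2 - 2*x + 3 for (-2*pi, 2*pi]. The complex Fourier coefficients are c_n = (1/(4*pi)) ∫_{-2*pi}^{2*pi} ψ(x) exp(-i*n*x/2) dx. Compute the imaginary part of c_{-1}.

Since ψ is real-valued, Im(c_{-1}) = -(1/(4*pi)) ∫_{-2*pi}^{2*pi} ψ(x) sin(-x/2) dx = b_{1}/2.
Integrating by parts twice (tabular method), an antiderivative of (-x**2 - 2*x + 3) sin(-x/2) is -2*x**2*cos(x/2) + 8*x*sin(x/2) - 4*x*cos(x/2) + 8*sin(x/2) + 22*cos(x/2); evaluating from -2*pi to 2*pi: ∫_{-2*pi}^{2*pi} (-x**2 - 2*x + 3) sin(-x/2) dx = (-22 + 8*pi + 8*pi**2) - (-8*pi - 22 + 8*pi**2) = 16*pi.
Hence Im(c_{-1}) = (-1/(4*pi))·(16*pi) = -4.

-4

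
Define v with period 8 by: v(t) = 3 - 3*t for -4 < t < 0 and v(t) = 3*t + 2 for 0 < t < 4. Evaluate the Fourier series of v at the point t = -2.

v is continuous at t = -2 with value 9, so the series converges to 9 there.

9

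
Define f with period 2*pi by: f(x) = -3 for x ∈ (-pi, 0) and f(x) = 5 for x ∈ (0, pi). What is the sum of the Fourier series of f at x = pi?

1

At x = pi the one-sided limits are f(pi^-) = 5 and f(pi^+) = -3.
By Dirichlet's theorem the series converges to their average, [(5) + (-3)]/2 = 1.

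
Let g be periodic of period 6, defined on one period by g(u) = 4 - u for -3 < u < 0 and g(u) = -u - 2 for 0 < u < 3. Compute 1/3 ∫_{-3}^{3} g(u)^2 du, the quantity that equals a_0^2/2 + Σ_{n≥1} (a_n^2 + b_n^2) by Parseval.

44

1/3 ∫_{-3}^{3} g(u)^2 du = 1/3 · (132) = 44.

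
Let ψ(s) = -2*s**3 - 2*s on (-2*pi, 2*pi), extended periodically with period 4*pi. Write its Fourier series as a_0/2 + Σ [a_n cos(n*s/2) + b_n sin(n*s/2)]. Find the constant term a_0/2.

a_0 = (1/(2*pi)) ∫_{-2*pi}^{2*pi} ψ(s) ds = (1/(2*pi)) · (0) = 0.
So the constant term a_0/2 = 0.

0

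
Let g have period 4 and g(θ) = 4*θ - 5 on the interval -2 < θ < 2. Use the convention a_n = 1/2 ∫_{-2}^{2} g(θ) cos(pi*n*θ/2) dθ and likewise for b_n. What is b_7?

16/(7*pi)

b_7 = 1/2 ∫_{-2}^{2} g(θ) sin(7*pi*θ/2) dθ.
Integrating by parts (boundary term plus one more integral), an antiderivative of (4*θ - 5) sin(7*pi*θ/2) is -8*θ*cos(7*pi*θ/2)/(7*pi) + 16*sin(7*pi*θ/2)/(49*pi**2) + 10*cos(7*pi*θ/2)/(7*pi); evaluating from -2 to 2: ∫_{-2}^{2} (4*θ - 5) sin(7*pi*θ/2) dθ = (6/(7*pi)) - (-26/(7*pi)) = 32/(7*pi).
Hence b_7 = (1/2)·(32/(7*pi)) = 16/(7*pi).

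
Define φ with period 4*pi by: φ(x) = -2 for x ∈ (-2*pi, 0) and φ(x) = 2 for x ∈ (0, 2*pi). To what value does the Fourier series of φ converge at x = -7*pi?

x = -7*pi differs from x = pi by -2 full period(s), and the series is 4*pi-periodic.
φ is continuous at x = pi with value 2, so the series converges to 2 there.

2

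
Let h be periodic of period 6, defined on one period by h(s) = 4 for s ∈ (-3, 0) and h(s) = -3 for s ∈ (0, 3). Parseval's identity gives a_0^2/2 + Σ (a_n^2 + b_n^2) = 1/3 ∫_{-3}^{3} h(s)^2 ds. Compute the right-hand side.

1/3 ∫_{-3}^{3} h(s)^2 ds = 1/3 · (75) = 25.

25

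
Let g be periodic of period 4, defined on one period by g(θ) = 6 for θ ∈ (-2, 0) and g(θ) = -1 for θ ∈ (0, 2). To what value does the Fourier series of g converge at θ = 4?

5/2

θ = 4 differs from θ = 0 by 1 full period(s), and the series is 4-periodic.
At θ = 0 the one-sided limits are g(0^-) = 6 and g(0^+) = -1.
By Dirichlet's theorem the series converges to their average, [(6) + (-1)]/2 = 5/2.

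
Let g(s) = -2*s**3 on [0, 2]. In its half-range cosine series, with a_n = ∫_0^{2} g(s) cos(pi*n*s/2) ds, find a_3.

32*(-4 + 9*pi**2)/(27*pi**4)

a_3 = ∫_0^{2} (-2*s**3) cos(3*pi*s/2) ds.
Integrating by parts three times (tabular method), an antiderivative of (-2*s**3) cos(3*pi*s/2) is -4*s**3*sin(3*pi*s/2)/(3*pi) - 8*s**2*cos(3*pi*s/2)/(3*pi**2) + 32*s*sin(3*pi*s/2)/(9*pi**3) + 64*cos(3*pi*s/2)/(27*pi**4); evaluating from 0 to 2: ∫_{0}^{2} (-2*s**3) cos(3*pi*s/2) ds = (32*(-2 + 9*pi**2)/(27*pi**4)) - (64/(27*pi**4)) = 32*(-4 + 9*pi**2)/(27*pi**4).
Hence a_3 = 32*(-4 + 9*pi**2)/(27*pi**4).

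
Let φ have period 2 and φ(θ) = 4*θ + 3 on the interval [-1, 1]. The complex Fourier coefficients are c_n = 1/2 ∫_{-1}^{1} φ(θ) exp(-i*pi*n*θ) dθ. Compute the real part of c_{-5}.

Since φ is real-valued, Re(c_{-5}) = 1/2 ∫_{-1}^{1} φ(θ) cos(-5*pi*θ) dθ = a_{5}/2.
Integrating by parts (boundary term plus one more integral), an antiderivative of (4*θ + 3) cos(-5*pi*θ) is 4*θ*sin(5*pi*θ)/(5*pi) + 3*sin(5*pi*θ)/(5*pi) + 4*cos(5*pi*θ)/(25*pi**2); evaluating from -1 to 1: ∫_{-1}^{1} (4*θ + 3) cos(-5*pi*θ) dθ = (-4/(25*pi**2)) - (-4/(25*pi**2)) = 0.
Hence Re(c_{-5}) = (1/2)·(0) = 0.

0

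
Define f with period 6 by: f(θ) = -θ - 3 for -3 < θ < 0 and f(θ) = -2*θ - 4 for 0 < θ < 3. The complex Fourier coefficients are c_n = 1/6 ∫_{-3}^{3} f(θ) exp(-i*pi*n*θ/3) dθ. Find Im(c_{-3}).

-11/(6*pi)

Since f is real-valued, Im(c_{-3}) = -1/6 ∫_{-3}^{3} f(θ) sin(-pi*θ) dθ = b_{3}/2.
Split the integral at the breakpoints.
Integrating by parts (boundary term plus one more integral), an antiderivative of (-θ - 3) sin(-pi*θ) is -θ*cos(pi*θ)/pi + sin(pi*θ)/pi**2 - 3*cos(pi*θ)/pi; evaluating from -3 to 0: ∫_{-3}^{0} (-θ - 3) sin(-pi*θ) dθ = (-3/pi) - (0) = -3/pi.
Integrating by parts (boundary term plus one more integral), an antiderivative of (-2*θ - 4) sin(-pi*θ) is -2*θ*cos(pi*θ)/pi + 2*sin(pi*θ)/pi**2 - 4*cos(pi*θ)/pi; evaluating from 0 to 3: ∫_{0}^{3} (-2*θ - 4) sin(-pi*θ) dθ = (10/pi) - (-4/pi) = 14/pi.
So ∫_{-3}^{3} f(θ) sin(-pi*θ) dθ = 11/pi.
Hence Im(c_{-3}) = (-1/6)·(11/pi) = -11/(6*pi).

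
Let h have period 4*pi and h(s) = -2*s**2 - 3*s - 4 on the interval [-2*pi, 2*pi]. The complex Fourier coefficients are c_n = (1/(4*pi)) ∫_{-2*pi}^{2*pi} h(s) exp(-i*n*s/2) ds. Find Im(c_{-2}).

Since h is real-valued, Im(c_{-2}) = -(1/(4*pi)) ∫_{-2*pi}^{2*pi} h(s) sin(-s) ds = b_{2}/2.
Integrating by parts twice (tabular method), an antiderivative of (-2*s**2 - 3*s - 4) sin(-s) is -2*s**2*cos(s) + 4*s*sin(s) - 3*s*cos(s) + 3*sin(s); evaluating from -2*pi to 2*pi: ∫_{-2*pi}^{2*pi} (-2*s**2 - 3*s - 4) sin(-s) ds = (-2*pi*(3 + 4*pi)) - (2*pi*(3 - 4*pi)) = -12*pi.
Hence Im(c_{-2}) = (-1/(4*pi))·(-12*pi) = 3.

3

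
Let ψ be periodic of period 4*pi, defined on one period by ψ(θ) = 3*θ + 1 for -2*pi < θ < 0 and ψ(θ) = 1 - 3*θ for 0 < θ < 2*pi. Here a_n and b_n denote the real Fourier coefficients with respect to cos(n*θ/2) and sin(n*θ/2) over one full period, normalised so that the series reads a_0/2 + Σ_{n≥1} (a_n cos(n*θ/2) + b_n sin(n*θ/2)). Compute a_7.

24/(49*pi)

a_7 = (1/(2*pi)) ∫_{-2*pi}^{2*pi} ψ(θ) cos(7*θ/2) dθ.
ψ is even and cos(7*θ/2) is even, so the integrand is even and a_7 = 1/pi ∫_0^{2*pi} ψ(θ) cos(7*θ/2) dθ.
Integrating by parts (boundary term plus one more integral), an antiderivative of (1 - 3*θ) cos(7*θ/2) is -6*θ*sin(7*θ/2)/7 + 2*sin(7*θ/2)/7 - 12*cos(7*θ/2)/49; evaluating from 0 to 2*pi: ∫_{0}^{2*pi} (1 - 3*θ) cos(7*θ/2) dθ = (12/49) - (-12/49) = 24/49.
Hence a_7 = (1/pi)·(24/49) = 24/(49*pi).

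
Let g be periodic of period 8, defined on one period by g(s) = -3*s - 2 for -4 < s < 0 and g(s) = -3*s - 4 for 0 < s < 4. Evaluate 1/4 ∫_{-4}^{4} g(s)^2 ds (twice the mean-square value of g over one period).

140

1/4 ∫_{-4}^{4} g(s)^2 ds = 1/4 · (560) = 140.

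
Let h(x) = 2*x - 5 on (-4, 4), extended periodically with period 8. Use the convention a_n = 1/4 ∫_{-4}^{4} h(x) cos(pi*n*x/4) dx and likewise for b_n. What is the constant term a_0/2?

-5

a_0 = 1/4 ∫_{-4}^{4} h(x) dx = 1/4 · (-40) = -10.
So the constant term a_0/2 = -5.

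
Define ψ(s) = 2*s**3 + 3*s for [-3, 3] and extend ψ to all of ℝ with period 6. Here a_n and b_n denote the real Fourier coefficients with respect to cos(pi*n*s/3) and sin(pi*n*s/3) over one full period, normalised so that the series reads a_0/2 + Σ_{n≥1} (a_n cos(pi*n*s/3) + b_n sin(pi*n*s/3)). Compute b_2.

-63/pi + 81/pi**3

b_2 = 1/3 ∫_{-3}^{3} ψ(s) sin(2*pi*s/3) ds.
ψ is odd and sin(2*pi*s/3) is odd, so the integrand is even and b_2 = 2/3 ∫_0^{3} ψ(s) sin(2*pi*s/3) ds.
Integrating by parts three times (tabular method), an antiderivative of (2*s**3 + 3*s) sin(2*pi*s/3) is -3*s**3*cos(2*pi*s/3)/pi + 27*s**2*sin(2*pi*s/3)/(2*pi**2) - 9*s*cos(2*pi*s/3)/(2*pi) + 81*s*cos(2*pi*s/3)/(2*pi**3) - 243*sin(2*pi*s/3)/(4*pi**4) + 27*sin(2*pi*s/3)/(4*pi**2); evaluating from 0 to 3: ∫_{0}^{3} (2*s**3 + 3*s) sin(2*pi*s/3) ds = (27*(9 - 7*pi**2)/(2*pi**3)) - (0) = 27*(9 - 7*pi**2)/(2*pi**3).
Hence b_2 = (2/3)·(27*(9 - 7*pi**2)/(2*pi**3)) = -63/pi + 81/pi**3.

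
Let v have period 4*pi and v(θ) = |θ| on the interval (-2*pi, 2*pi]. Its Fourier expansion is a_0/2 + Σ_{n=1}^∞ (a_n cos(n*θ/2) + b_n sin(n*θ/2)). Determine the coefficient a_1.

-8/pi

a_1 = (1/(2*pi)) ∫_{-2*pi}^{2*pi} v(θ) cos(θ/2) dθ.
v is even and cos(θ/2) is even, so the integrand is even and a_1 = 1/pi ∫_0^{2*pi} v(θ) cos(θ/2) dθ.
Integrating by parts (boundary term plus one more integral), an antiderivative of (θ) cos(θ/2) is 2*θ*sin(θ/2) + 4*cos(θ/2); evaluating from 0 to 2*pi: ∫_{0}^{2*pi} (θ) cos(θ/2) dθ = (-4) - (4) = -8.
Hence a_1 = (1/pi)·(-8) = -8/pi.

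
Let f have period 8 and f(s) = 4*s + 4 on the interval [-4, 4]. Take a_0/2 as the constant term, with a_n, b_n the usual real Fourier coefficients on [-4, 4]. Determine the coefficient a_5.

a_5 = 1/4 ∫_{-4}^{4} f(s) cos(5*pi*s/4) ds.
Integrating by parts (boundary term plus one more integral), an antiderivative of (4*s + 4) cos(5*pi*s/4) is 16*s*sin(5*pi*s/4)/(5*pi) + 16*sin(5*pi*s/4)/(5*pi) + 64*cos(5*pi*s/4)/(25*pi**2); evaluating from -4 to 4: ∫_{-4}^{4} (4*s + 4) cos(5*pi*s/4) ds = (-64/(25*pi**2)) - (-64/(25*pi**2)) = 0.
Hence a_5 = (1/4)·(0) = 0.

0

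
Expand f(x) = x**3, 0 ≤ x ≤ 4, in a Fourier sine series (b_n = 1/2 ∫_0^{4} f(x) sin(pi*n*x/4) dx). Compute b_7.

b_7 = 1/2 ∫_0^{4} (x**3) sin(7*pi*x/4) dx.
Integrating by parts three times (tabular method), an antiderivative of (x**3) sin(7*pi*x/4) is -4*x**3*cos(7*pi*x/4)/(7*pi) + 48*x**2*sin(7*pi*x/4)/(49*pi**2) + 384*x*cos(7*pi*x/4)/(343*pi**3) - 1536*sin(7*pi*x/4)/(2401*pi**4); evaluating from 0 to 4: ∫_{0}^{4} (x**3) sin(7*pi*x/4) dx = (256*(-6 + 49*pi**2)/(343*pi**3)) - (0) = 256*(-6 + 49*pi**2)/(343*pi**3).
Hence b_7 = (1/2)·(256*(-6 + 49*pi**2)/(343*pi**3)) = 128*(-6 + 49*pi**2)/(343*pi**3).

128*(-6 + 49*pi**2)/(343*pi**3)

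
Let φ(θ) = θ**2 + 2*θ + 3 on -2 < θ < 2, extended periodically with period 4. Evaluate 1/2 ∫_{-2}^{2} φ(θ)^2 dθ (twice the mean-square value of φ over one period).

766/15

1/2 ∫_{-2}^{2} φ(θ)^2 dθ = 1/2 · (1532/15) = 766/15.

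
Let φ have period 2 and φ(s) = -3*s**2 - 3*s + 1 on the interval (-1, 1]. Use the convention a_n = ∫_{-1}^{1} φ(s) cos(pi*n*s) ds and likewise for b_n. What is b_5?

b_5 = ∫_{-1}^{1} φ(s) sin(5*pi*s) ds.
Integrating by parts twice (tabular method), an antiderivative of (-3*s**2 - 3*s + 1) sin(5*pi*s) is 3*s**2*cos(5*pi*s)/(5*pi) - 6*s*sin(5*pi*s)/(25*pi**2) + 3*s*cos(5*pi*s)/(5*pi) - 3*sin(5*pi*s)/(25*pi**2) - cos(5*pi*s)/(5*pi) - 6*cos(5*pi*s)/(125*pi**3); evaluating from -1 to 1: ∫_{-1}^{1} (-3*s**2 - 3*s + 1) sin(5*pi*s) ds = ((6/125 - pi**2)/pi**3) - ((6 + 25*pi**2)/(125*pi**3)) = -6/(5*pi).
Hence b_5 = -6/(5*pi).

-6/(5*pi)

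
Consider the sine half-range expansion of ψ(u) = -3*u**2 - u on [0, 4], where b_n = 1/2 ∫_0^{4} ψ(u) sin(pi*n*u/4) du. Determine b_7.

b_7 = 1/2 ∫_0^{4} (-3*u**2 - u) sin(7*pi*u/4) du.
Integrating by parts twice (tabular method), an antiderivative of (-3*u**2 - u) sin(7*pi*u/4) is 12*u**2*cos(7*pi*u/4)/(7*pi) - 96*u*sin(7*pi*u/4)/(49*pi**2) + 4*u*cos(7*pi*u/4)/(7*pi) - 16*sin(7*pi*u/4)/(49*pi**2) - 384*cos(7*pi*u/4)/(343*pi**3); evaluating from 0 to 4: ∫_{0}^{4} (-3*u**2 - u) sin(7*pi*u/4) du = (16*(24 - 637*pi**2)/(343*pi**3)) - (-384/(343*pi**3)) = 16*(48 - 637*pi**2)/(343*pi**3).
Hence b_7 = (1/2)·(16*(48 - 637*pi**2)/(343*pi**3)) = 8*(48 - 637*pi**2)/(343*pi**3).

8*(48 - 637*pi**2)/(343*pi**3)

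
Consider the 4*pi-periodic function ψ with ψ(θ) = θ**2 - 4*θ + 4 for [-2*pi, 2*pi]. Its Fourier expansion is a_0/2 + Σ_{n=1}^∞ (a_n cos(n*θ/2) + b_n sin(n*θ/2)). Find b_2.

b_2 = (1/(2*pi)) ∫_{-2*pi}^{2*pi} ψ(θ) sin(θ) dθ.
Integrating by parts twice (tabular method), an antiderivative of (θ**2 - 4*θ + 4) sin(θ) is -θ**2*cos(θ) + 2*θ*sin(θ) + 4*θ*cos(θ) - 4*sin(θ) - 2*cos(θ); evaluating from -2*pi to 2*pi: ∫_{-2*pi}^{2*pi} (θ**2 - 4*θ + 4) sin(θ) dθ = (-4*pi**2 - 2 + 8*pi) - (-4*pi**2 - 8*pi - 2) = 16*pi.
Hence b_2 = (1/(2*pi))·(16*pi) = 8.

8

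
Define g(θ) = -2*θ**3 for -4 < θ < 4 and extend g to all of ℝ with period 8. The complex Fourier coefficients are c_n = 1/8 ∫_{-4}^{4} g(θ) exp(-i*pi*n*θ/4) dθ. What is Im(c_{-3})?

128*(2 - 3*pi**2)/(9*pi**3)

Since g is real-valued, Im(c_{-3}) = -1/8 ∫_{-4}^{4} g(θ) sin(-3*pi*θ/4) dθ = b_{3}/2.
g is odd and sin(-3*pi*θ/4) is odd, so the integrand is even: ∫_{-4}^{4} g(θ) sin(-3*pi*θ/4) dθ = 2∫_0^{4} g(θ) sin(-3*pi*θ/4) dθ.
Integrating by parts three times (tabular method), an antiderivative of (-2*θ**3) sin(-3*pi*θ/4) is -8*θ**3*cos(3*pi*θ/4)/(3*pi) + 32*θ**2*sin(3*pi*θ/4)/(3*pi**2) + 256*θ*cos(3*pi*θ/4)/(9*pi**3) - 1024*sin(3*pi*θ/4)/(27*pi**4); evaluating from 0 to 4: ∫_{0}^{4} (-2*θ**3) sin(-3*pi*θ/4) dθ = (512*(-2 + 3*pi**2)/(9*pi**3)) - (0) = 512*(-2 + 3*pi**2)/(9*pi**3).
So ∫_{-4}^{4} g(θ) sin(-3*pi*θ/4) dθ = 1024*(-2 + 3*pi**2)/(9*pi**3).
Hence Im(c_{-3}) = (-1/8)·(1024*(-2 + 3*pi**2)/(9*pi**3)) = 128*(2 - 3*pi**2)/(9*pi**3).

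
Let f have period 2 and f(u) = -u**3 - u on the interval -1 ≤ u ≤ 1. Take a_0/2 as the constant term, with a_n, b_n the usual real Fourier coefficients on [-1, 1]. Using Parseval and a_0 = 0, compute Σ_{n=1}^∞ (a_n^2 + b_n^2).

Parseval: a_0^2/2 + Σ_{n≥1} (a_n^2+b_n^2) = ∫_{-1}^{1} f(u)^2 du = 184/105.
Subtract a_0^2/2 = 0: Σ (a_n^2+b_n^2) = 184/105.

184/105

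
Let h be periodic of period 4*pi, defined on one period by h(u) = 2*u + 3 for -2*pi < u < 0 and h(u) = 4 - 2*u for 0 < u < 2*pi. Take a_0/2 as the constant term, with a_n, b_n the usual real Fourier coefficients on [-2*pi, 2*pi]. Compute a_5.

16/(25*pi)

a_5 = (1/(2*pi)) ∫_{-2*pi}^{2*pi} h(u) cos(5*u/2) du.
Split the integral at the breakpoints.
Integrating by parts (boundary term plus one more integral), an antiderivative of (2*u + 3) cos(5*u/2) is 4*u*sin(5*u/2)/5 + 6*sin(5*u/2)/5 + 8*cos(5*u/2)/25; evaluating from -2*pi to 0: ∫_{-2*pi}^{0} (2*u + 3) cos(5*u/2) du = (8/25) - (-8/25) = 16/25.
Integrating by parts (boundary term plus one more integral), an antiderivative of (4 - 2*u) cos(5*u/2) is -4*u*sin(5*u/2)/5 + 8*sin(5*u/2)/5 - 8*cos(5*u/2)/25; evaluating from 0 to 2*pi: ∫_{0}^{2*pi} (4 - 2*u) cos(5*u/2) du = (8/25) - (-8/25) = 16/25.
Summing the pieces and multiplying by (1/(2*pi)) gives a_5 = 16/(25*pi).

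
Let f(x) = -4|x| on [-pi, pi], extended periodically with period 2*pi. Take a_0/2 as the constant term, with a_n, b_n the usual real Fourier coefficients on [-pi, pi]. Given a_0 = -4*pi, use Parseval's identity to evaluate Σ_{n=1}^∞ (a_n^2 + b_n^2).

Parseval: a_0^2/2 + Σ_{n≥1} (a_n^2+b_n^2) = 1/pi ∫_{-pi}^{pi} f(x)^2 dx = 32*pi**2/3.
Subtract a_0^2/2 = 8*pi**2: Σ (a_n^2+b_n^2) = 8*pi**2/3.

8*pi**2/3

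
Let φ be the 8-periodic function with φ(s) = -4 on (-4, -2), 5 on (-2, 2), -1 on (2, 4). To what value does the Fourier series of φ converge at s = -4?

-5/2

At s = -4 the one-sided limits are φ(-4^-) = -1 and φ(-4^+) = -4.
By Dirichlet's theorem the series converges to their average, [(-1) + (-4)]/2 = -5/2.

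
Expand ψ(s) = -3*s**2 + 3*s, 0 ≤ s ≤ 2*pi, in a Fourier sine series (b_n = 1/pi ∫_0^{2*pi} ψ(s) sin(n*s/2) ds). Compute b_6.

-2 + 4*pi

b_6 = 1/pi ∫_0^{2*pi} (-3*s**2 + 3*s) sin(3*s) ds.
Integrating by parts twice (tabular method), an antiderivative of (-3*s**2 + 3*s) sin(3*s) is s**2*cos(3*s) - 2*s*sin(3*s)/3 - s*cos(3*s) + sin(3*s)/3 - 2*cos(3*s)/9; evaluating from 0 to 2*pi: ∫_{0}^{2*pi} (-3*s**2 + 3*s) sin(3*s) ds = (-2*pi - 2/9 + 4*pi**2) - (-2/9) = 2*pi*(-1 + 2*pi).
Hence b_6 = (1/pi)·(2*pi*(-1 + 2*pi)) = -2 + 4*pi.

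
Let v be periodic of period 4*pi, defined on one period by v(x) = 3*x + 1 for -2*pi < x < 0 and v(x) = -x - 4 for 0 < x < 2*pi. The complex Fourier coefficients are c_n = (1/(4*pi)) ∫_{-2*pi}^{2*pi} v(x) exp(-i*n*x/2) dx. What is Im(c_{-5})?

2/5 - 1/pi

Since v is real-valued, Im(c_{-5}) = -(1/(4*pi)) ∫_{-2*pi}^{2*pi} v(x) sin(-5*x/2) dx = b_{5}/2.
Split the integral at the breakpoints.
Integrating by parts (boundary term plus one more integral), an antiderivative of (3*x + 1) sin(-5*x/2) is 6*x*cos(5*x/2)/5 - 12*sin(5*x/2)/25 + 2*cos(5*x/2)/5; evaluating from -2*pi to 0: ∫_{-2*pi}^{0} (3*x + 1) sin(-5*x/2) dx = (2/5) - (-2/5 + 12*pi/5) = 4/5 - 12*pi/5.
Integrating by parts (boundary term plus one more integral), an antiderivative of (-x - 4) sin(-5*x/2) is -2*x*cos(5*x/2)/5 + 4*sin(5*x/2)/25 - 8*cos(5*x/2)/5; evaluating from 0 to 2*pi: ∫_{0}^{2*pi} (-x - 4) sin(-5*x/2) dx = (8/5 + 4*pi/5) - (-8/5) = 4*pi/5 + 16/5.
So ∫_{-2*pi}^{2*pi} v(x) sin(-5*x/2) dx = 4 - 8*pi/5.
Hence Im(c_{-5}) = (-1/(4*pi))·(4 - 8*pi/5) = 2/5 - 1/pi.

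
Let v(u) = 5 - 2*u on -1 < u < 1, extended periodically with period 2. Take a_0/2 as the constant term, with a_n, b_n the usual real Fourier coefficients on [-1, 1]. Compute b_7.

b_7 = ∫_{-1}^{1} v(u) sin(7*pi*u) du.
Integrating by parts (boundary term plus one more integral), an antiderivative of (5 - 2*u) sin(7*pi*u) is 2*u*cos(7*pi*u)/(7*pi) - 2*sin(7*pi*u)/(49*pi**2) - 5*cos(7*pi*u)/(7*pi); evaluating from -1 to 1: ∫_{-1}^{1} (5 - 2*u) sin(7*pi*u) du = (3/(7*pi)) - (1/pi) = -4/(7*pi).
Hence b_7 = -4/(7*pi).

-4/(7*pi)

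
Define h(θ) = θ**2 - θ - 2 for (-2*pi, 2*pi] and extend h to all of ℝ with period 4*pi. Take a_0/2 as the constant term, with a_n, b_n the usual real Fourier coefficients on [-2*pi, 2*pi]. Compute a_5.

-16/25

a_5 = (1/(2*pi)) ∫_{-2*pi}^{2*pi} h(θ) cos(5*θ/2) dθ.
Integrating by parts twice (tabular method), an antiderivative of (θ**2 - θ - 2) cos(5*θ/2) is 2*θ**2*sin(5*θ/2)/5 - 2*θ*sin(5*θ/2)/5 + 8*θ*cos(5*θ/2)/25 - 116*sin(5*θ/2)/125 - 4*cos(5*θ/2)/25; evaluating from -2*pi to 2*pi: ∫_{-2*pi}^{2*pi} (θ**2 - θ - 2) cos(5*θ/2) dθ = (4/25 - 16*pi/25) - (4/25 + 16*pi/25) = -32*pi/25.
Hence a_5 = (1/(2*pi))·(-32*pi/25) = -16/25.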